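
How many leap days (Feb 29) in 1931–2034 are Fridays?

Leap years in 1931–2034: 26 of them.
Feb 29 weekday advances by 5 (mod 7) from one leap year to the next four years later (or differs when a century non-leap intervenes).
Leap-day weekdays: 1932:Mon 1936:Sat 1940:Thu 1944:Tue 1948:Sun 1952:Fri✓ 1956:Wed 1960:Mon 1964:Sat 1968:Thu 1972:Tue 1976:Sun 1980:Fri✓ 1984:Wed 1988:Mon 1992:Sat 1996:Thu 2000:Tue 2004:Sun 2008:Fri✓ 2012:Wed 2016:Mon 2020:Sat 2024:Thu 2028:Tue 2032:Sun
Friday: 1952, 1980, 2008 → 3.

3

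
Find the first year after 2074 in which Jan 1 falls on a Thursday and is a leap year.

Jan 1 advances by 2 weekdays after a leap year and by 1 after a common year.
2074: Jan 1 is Monday.
2075: Tuesday
2076: Wednesday (leap)
2077: Friday
2078: Saturday
2079: Sunday
2080: Monday (leap)
2081: Wednesday
2082: Thursday
2083: Friday
2084: Saturday (leap)
2085: Monday
2086: Tuesday
2087: Wednesday
2088: Thursday (leap)
2088 begins on a Thursday and is a leap year.

2088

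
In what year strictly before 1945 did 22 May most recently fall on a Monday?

From one year to the next, a fixed date's weekday advances by 1, or by 2 when a Feb 29 lies between the two dates.
1945: May 22 is Tuesday.
1944: Monday (−1)
22 May falls on a Monday in 1944.

1944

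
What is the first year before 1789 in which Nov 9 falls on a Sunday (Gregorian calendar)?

1788

From one year to the next, a fixed date's weekday advances by 1, or by 2 when a Feb 29 lies between the two dates.
1789: November 9 is Monday.
1788: Sunday (−1)
Nov 9 falls on a Sunday in 1788.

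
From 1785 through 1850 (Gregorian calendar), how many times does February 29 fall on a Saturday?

Leap years in 1785–1850: 15 of them.
Feb 29 weekday advances by 5 (mod 7) from one leap year to the next four years later (or differs when a century non-leap intervenes).
Leap-day weekdays: 1788:Fri 1792:Wed 1796:Mon 1804:Wed 1808:Mon 1812:Sat✓ 1816:Thu 1820:Tue 1824:Sun 1828:Fri 1832:Wed 1836:Mon 1840:Sat✓ 1844:Thu 1848:Tue
Saturday: 1812, 1840 → 2.

2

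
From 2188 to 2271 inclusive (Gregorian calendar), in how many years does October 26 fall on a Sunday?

12

Track October 26's weekday year by year (advancing +1, or +2 across a Feb 29):
  2188: Sun ✓  2189: Mon (+1)  2190: Tue (+1)  2191: Wed (+1)  2192: Fri (+2)
  2193: Sat (+1)  2194: Sun (+1) ✓  2195: Mon (+1)  2196: Wed (+2)  2197: Thu (+1)
  2198: Fri (+1)  2199: Sat (+1)  2200: Sun (+1) ✓  2201: Mon (+1)  … (56 more years) …
  2258: Tue (+1)  2259: Wed (+1)  2260: Fri (+2)  2261: Sat (+1)  2262: Sun (+1) ✓
  2263: Mon (+1)  2264: Wed (+2)  2265: Thu (+1)  2266: Fri (+1)  2267: Sat (+1)
  2268: Mon (+2)  2269: Tue (+1)  2270: Wed (+1)  2271: Thu (+1)
Sunday years: 2188, 2194, 2200, 2206, 2217, 2223, 2228, 2234, 2245, 2251, 2256, 2262 — 12 in total.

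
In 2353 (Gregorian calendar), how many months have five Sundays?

4

A month of length L has five Sundays iff its first Sunday is on day ≤ L−28 (so day 1–3 in a 31-day month, 1–2 in a 30-day month, day 1 in a leap February).
Checking each month of 2353: Jan starts Thu (31d); Feb starts Sun (28d); Mar starts Sun (31d) ✓; Apr starts Wed (30d); May starts Fri (31d) ✓; Jun starts Mon (30d); Jul starts Wed (31d); Aug starts Sat (31d) ✓; Sep starts Tue (30d); Oct starts Thu (31d); Nov starts Sun (30d) ✓; Dec starts Tue (31d).
Five-Sunday months: March, May, August, November → 4.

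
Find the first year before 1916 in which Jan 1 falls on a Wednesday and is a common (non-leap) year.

1913

Jan 1 advances by 2 weekdays after a leap year and by 1 after a common year.
1916: Jan 1 is Saturday (leap).
1915: Friday
1914: Thursday
1913: Wednesday
1913 begins on a Wednesday and is a common year.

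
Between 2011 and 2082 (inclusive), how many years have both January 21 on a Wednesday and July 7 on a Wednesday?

2

Check each year's weekday for January 21 and July 7:
  2011: Fri/Thu  2012: Sat/Sat  2013: Mon/Sun  2014: Tue/Mon  2015: Wed/Tue  2016: Thu/Thu  2017: Sat/Fri  2018: Sun/Sat  2019: Mon/Sun  2020: Tue/Tue  2021: Thu/Wed  2022: Fri/Thu  2023: Sat/Fri  2024: Sun/Sun  …(44 more)…  2069: Mon/Sun  2070: Tue/Mon  2071: Wed/Tue  2072: Thu/Thu  2073: Sat/Fri  2074: Sun/Sat  2075: Mon/Sun  2076: Tue/Tue  2077: Thu/Wed  2078: Fri/Thu  2079: Sat/Fri  2080: Sun/Sun  2081: Tue/Mon  2082: Wed/Tue
Both conditions hold in: 2032, 2060 — 2.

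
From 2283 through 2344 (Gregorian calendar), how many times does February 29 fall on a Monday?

Leap years in 2283–2344: 15 of them.
Feb 29 weekday advances by 5 (mod 7) from one leap year to the next four years later (or differs when a century non-leap intervenes).
Leap-day weekdays: 2284:Fri 2288:Wed 2292:Mon✓ 2296:Sat 2304:Mon✓ 2308:Sat 2312:Thu 2316:Tue 2320:Sun 2324:Fri 2328:Wed 2332:Mon✓ 2336:Sat 2340:Thu 2344:Tue
Monday: 2292, 2304, 2332 → 3.

3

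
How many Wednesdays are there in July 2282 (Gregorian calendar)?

4

July 2282 has 31 days and begins on Saturday.
The first Wednesday is July 5.
Wednesdays fall on 5, 12, 19, 26 — that's 4.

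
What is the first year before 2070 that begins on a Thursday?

Jan 1 advances by 2 weekdays after a leap year and by 1 after a common year.
2070: Jan 1 is Wednesday.
2069: Tuesday
2068: Sunday (leap)
2067: Saturday
2066: Friday
2065: Thursday
2065 begins on a Thursday

2065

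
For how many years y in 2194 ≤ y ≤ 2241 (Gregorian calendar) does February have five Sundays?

1

February has 28 days (29 in leap years); it has five Sundays when Sunday falls among the first (month-length − 28) days — i.e. when February 1 is Sunday in a leap year (never in a common year).
February 1 by year: 2194:Sat 2195:Sun 2196:Mon 2197:Wed 2198:Thu 2199:Fri 2200:Sat 2201:Sun 2202:Mon 2203:Tue 2204:Wed 2205:Fri 2206:Sat 2207:Sun 2208:Mon …(18 more)… 2227:Thu 2228:Fri 2229:Sun 2230:Mon 2231:Tue 2232:Wed 2233:Fri 2234:Sat 2235:Sun 2236:Mon 2237:Wed 2238:Thu 2239:Fri 2240:Sat 2241:Mon
Years with five Sundays: 2224 → 1.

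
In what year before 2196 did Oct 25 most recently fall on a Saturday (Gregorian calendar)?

2194

From one year to the next, a fixed date's weekday advances by 1, or by 2 when a Feb 29 lies between the two dates.
2196: October 25 is Tuesday.
2195: Sunday (−2)
2194: Saturday (−1)
Oct 25 falls on a Saturday in 2194.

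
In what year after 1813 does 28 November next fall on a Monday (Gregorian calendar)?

1814

From one year to the next, a fixed date's weekday advances by 1, or by 2 when a Feb 29 lies between the two dates.
1813: November 28 is Sunday.
1814: Monday (+1)
28 November falls on a Monday in 1814.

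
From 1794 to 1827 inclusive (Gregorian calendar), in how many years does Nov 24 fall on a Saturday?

Track Nov 24's weekday year by year (advancing +1, or +2 across a Feb 29):
  1794: Mon  1795: Tue (+1)  1796: Thu (+2)  1797: Fri (+1)  1798: Sat (+1) ✓
  1799: Sun (+1)  1800: Mon (+1)  1801: Tue (+1)  1802: Wed (+1)  1803: Thu (+1)
  1804: Sat (+2) ✓  1805: Sun (+1)  1806: Mon (+1)  1807: Tue (+1)  … (6 more years) …
  1814: Thu (+1)  1815: Fri (+1)  1816: Sun (+2)  1817: Mon (+1)  1818: Tue (+1)
  1819: Wed (+1)  1820: Fri (+2)  1821: Sat (+1) ✓  1822: Sun (+1)  1823: Mon (+1)
  1824: Wed (+2)  1825: Thu (+1)  1826: Fri (+1)  1827: Sat (+1) ✓
Saturday years: 1798, 1804, 1810, 1821, 1827 — 5 in total.

5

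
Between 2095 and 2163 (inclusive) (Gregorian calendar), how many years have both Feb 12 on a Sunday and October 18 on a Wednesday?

7

Check each year's weekday for Feb 12 and October 18:
  2095: Sat/Tue  2096: Sun/Thu  2097: Tue/Fri  2098: Wed/Sat  2099: Thu/Sun  2100: Fri/Mon  2101: Sat/Tue  2102: Sun/Wed ✓  2103: Mon/Thu  2104: Tue/Sat  2105: Thu/Sun  2106: Fri/Mon  2107: Sat/Tue  2108: Sun/Thu  …(41 more)…  2150: Thu/Sun  2151: Fri/Mon  2152: Sat/Wed  2153: Mon/Thu  2154: Tue/Fri  2155: Wed/Sat  2156: Thu/Mon  2157: Sat/Tue  2158: Sun/Wed ✓  2159: Mon/Thu  2160: Tue/Sat  2161: Thu/Sun  2162: Fri/Mon  2163: Sat/Tue
Both conditions hold in: 2102, 2113, 2119, 2130, 2141, 2147, 2158 — 7.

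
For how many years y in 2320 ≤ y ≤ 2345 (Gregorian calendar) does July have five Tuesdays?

10

July has 31 days; it has five Tuesdays when Tuesday falls among the first (month-length − 28) days — i.e. when July 1 is one of Tuesday/Monday/Sunday.
July 1 by year: 2320:Thu 2321:Fri 2322:Sat 2323:Sun✓ 2324:Tue✓ 2325:Wed 2326:Thu 2327:Fri 2328:Sun✓ 2329:Mon✓ 2330:Tue✓ 2331:Wed 2332:Fri 2333:Sat 2334:Sun✓ 2335:Mon✓ 2336:Wed 2337:Thu 2338:Fri 2339:Sat 2340:Mon✓ 2341:Tue✓ 2342:Wed 2343:Thu 2344:Sat 2345:Sun✓
Years with five Tuesdays: 2323, 2324, 2328, 2329, 2330, 2334, 2335, 2340, 2341, 2345 → 10.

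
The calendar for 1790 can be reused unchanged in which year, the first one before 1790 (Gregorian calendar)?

Two years share a calendar iff Jan 1 falls on the same weekday and both are leap or both are common. 1790: Jan 1 is Friday, common year.
1789: Jan 1 Thursday, common
1788: Jan 1 Tuesday, leap
1787: Jan 1 Monday, common
1786: Jan 1 Sunday, common
1785: Jan 1 Saturday, common
1784: Jan 1 Thursday, leap
1783: Jan 1 Wednesday, common
1782: Jan 1 Tuesday, common
1781: Jan 1 Monday, common
1780: Jan 1 Saturday, leap
1779: Jan 1 Friday, common
1779 matches on both conditions.

1779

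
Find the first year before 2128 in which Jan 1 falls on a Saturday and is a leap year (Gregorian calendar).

Jan 1 advances by 2 weekdays after a leap year and by 1 after a common year.
2128: Jan 1 is Thursday (leap).
2127: Wednesday
2126: Tuesday
2125: Monday
2124: Saturday (leap)
2124 begins on a Saturday and is a leap year.

2124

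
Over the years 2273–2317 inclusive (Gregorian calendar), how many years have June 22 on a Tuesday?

6

Track June 22's weekday year by year (advancing +1, or +2 across a Feb 29):
  2273: Sun  2274: Mon (+1)  2275: Tue (+1) ✓  2276: Thu (+2)  2277: Fri (+1)
  2278: Sat (+1)  2279: Sun (+1)  2280: Tue (+2) ✓  2281: Wed (+1)  2282: Thu (+1)
  2283: Fri (+1)  2284: Sun (+2)  2285: Mon (+1)  2286: Tue (+1) ✓  … (17 more years) …
  2304: Wed (+2)  2305: Thu (+1)  2306: Fri (+1)  2307: Sat (+1)  2308: Mon (+2)
  2309: Tue (+1) ✓  2310: Wed (+1)  2311: Thu (+1)  2312: Sat (+2)  2313: Sun (+1)
  2314: Mon (+1)  2315: Tue (+1) ✓  2316: Thu (+2)  2317: Fri (+1)
Tuesday years: 2275, 2280, 2286, 2297, 2309, 2315 — 6 in total.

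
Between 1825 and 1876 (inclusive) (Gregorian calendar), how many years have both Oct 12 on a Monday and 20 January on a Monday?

2

Check each year's weekday for Oct 12 and 20 January:
  1825: Wed/Thu  1826: Thu/Fri  1827: Fri/Sat  1828: Sun/Sun  1829: Mon/Tue  1830: Tue/Wed  1831: Wed/Thu  1832: Fri/Fri  1833: Sat/Sun  1834: Sun/Mon  1835: Mon/Tue  1836: Wed/Wed  1837: Thu/Fri  1838: Fri/Sat  …(24 more)…  1863: Mon/Tue  1864: Wed/Wed  1865: Thu/Fri  1866: Fri/Sat  1867: Sat/Sun  1868: Mon/Mon ✓  1869: Tue/Wed  1870: Wed/Thu  1871: Thu/Fri  1872: Sat/Sat  1873: Sun/Mon  1874: Mon/Tue  1875: Tue/Wed  1876: Thu/Thu
Both conditions hold in: 1840, 1868 — 2.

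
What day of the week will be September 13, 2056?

Wednesday

January 1, 2056 is a Saturday.
September 13 is day 257 of the year, i.e. 256 days after Jan 1.
256 mod 7 = 4, so advance 4 weekdays from Saturday: Wednesday.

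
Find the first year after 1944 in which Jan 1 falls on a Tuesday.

Jan 1 advances by 2 weekdays after a leap year and by 1 after a common year.
1944: Jan 1 is Saturday (leap).
1945: Monday
1946: Tuesday
1946 begins on a Tuesday

1946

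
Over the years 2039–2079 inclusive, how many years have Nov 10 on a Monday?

5

Track Nov 10's weekday year by year (advancing +1, or +2 across a Feb 29):
  2039: Thu  2040: Sat (+2)  2041: Sun (+1)  2042: Mon (+1) ✓  2043: Tue (+1)
  2044: Thu (+2)  2045: Fri (+1)  2046: Sat (+1)  2047: Sun (+1)  2048: Tue (+2)
  2049: Wed (+1)  2050: Thu (+1)  2051: Fri (+1)  2052: Sun (+2)  … (13 more years) …
  2066: Wed (+1)  2067: Thu (+1)  2068: Sat (+2)  2069: Sun (+1)  2070: Mon (+1) ✓
  2071: Tue (+1)  2072: Thu (+2)  2073: Fri (+1)  2074: Sat (+1)  2075: Sun (+1)
  2076: Tue (+2)  2077: Wed (+1)  2078: Thu (+1)  2079: Fri (+1)
Monday years: 2042, 2053, 2059, 2064, 2070 — 5 in total.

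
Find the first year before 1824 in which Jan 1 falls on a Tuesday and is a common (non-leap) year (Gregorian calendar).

Jan 1 advances by 2 weekdays after a leap year and by 1 after a common year.
1824: Jan 1 is Thursday (leap).
1823: Wednesday
1822: Tuesday
1822 begins on a Tuesday and is a common year.

1822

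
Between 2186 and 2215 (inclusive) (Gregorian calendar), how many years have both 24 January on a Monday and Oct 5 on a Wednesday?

3

Check each year's weekday for 24 January and Oct 5:
  2186: Tue/Thu  2187: Wed/Fri  2188: Thu/Sun  2189: Sat/Mon  2190: Sun/Tue  2191: Mon/Wed ✓  2192: Tue/Fri  2193: Thu/Sat  2194: Fri/Sun  2195: Sat/Mon  2196: Sun/Wed  2197: Tue/Thu  2198: Wed/Fri  2199: Thu/Sat  2200: Fri/Sun  2201: Sat/Mon  2202: Sun/Tue  2203: Mon/Wed ✓  2204: Tue/Fri  2205: Thu/Sat  2206: Fri/Sun  2207: Sat/Mon  2208: Sun/Wed  2209: Tue/Thu  2210: Wed/Fri  2211: Thu/Sat  2212: Fri/Mon  2213: Sun/Tue  2214: Mon/Wed ✓  2215: Tue/Thu
Both conditions hold in: 2191, 2203, 2214 — 3.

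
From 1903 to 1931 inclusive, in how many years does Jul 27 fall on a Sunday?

4

Track Jul 27's weekday year by year (advancing +1, or +2 across a Feb 29):
  1903: Mon  1904: Wed (+2)  1905: Thu (+1)  1906: Fri (+1)  1907: Sat (+1)
  1908: Mon (+2)  1909: Tue (+1)  1910: Wed (+1)  1911: Thu (+1)  1912: Sat (+2)
  1913: Sun (+1) ✓  1914: Mon (+1)  1915: Tue (+1)  1916: Thu (+2)  1917: Fri (+1)
  1918: Sat (+1)  1919: Sun (+1) ✓  1920: Tue (+2)  1921: Wed (+1)  1922: Thu (+1)
  1923: Fri (+1)  1924: Sun (+2) ✓  1925: Mon (+1)  1926: Tue (+1)  1927: Wed (+1)
  1928: Fri (+2)  1929: Sat (+1)  1930: Sun (+1) ✓  1931: Mon (+1)
Sunday years: 1913, 1919, 1924, 1930 — 4 in total.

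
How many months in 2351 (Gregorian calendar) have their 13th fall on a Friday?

2

Check the 13th of each month of 2351: Jan 13: Sat, Feb 13: Tue, Mar 13: Tue, Apr 13: Fri, May 13: Sun, Jun 13: Wed, Jul 13: Fri, Aug 13: Mon, Sep 13: Thu, Oct 13: Sat, Nov 13: Tue, Dec 13: Thu.
Friday occurs in April, July — 2 months.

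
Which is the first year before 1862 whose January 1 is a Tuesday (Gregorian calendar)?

1861

Jan 1 advances by 2 weekdays after a leap year and by 1 after a common year.
1862: Jan 1 is Wednesday.
1861: Tuesday
1861 begins on a Tuesday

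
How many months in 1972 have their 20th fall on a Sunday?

2

Check the 20th of each month of 1972: Jan 20: Thu, Feb 20: Sun, Mar 20: Mon, Apr 20: Thu, May 20: Sat, Jun 20: Tue, Jul 20: Thu, Aug 20: Sun, Sep 20: Wed, Oct 20: Fri, Nov 20: Mon, Dec 20: Wed.
Sunday occurs in February, August — 2 months.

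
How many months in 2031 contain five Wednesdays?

5

A month of length L has five Wednesdays iff its first Wednesday is on day ≤ L−28 (so day 1–3 in a 31-day month, 1–2 in a 30-day month, day 1 in a leap February).
Checking each month of 2031: Jan starts Wed (31d) ✓; Feb starts Sat (28d); Mar starts Sat (31d); Apr starts Tue (30d) ✓; May starts Thu (31d); Jun starts Sun (30d); Jul starts Tue (31d) ✓; Aug starts Fri (31d); Sep starts Mon (30d); Oct starts Wed (31d) ✓; Nov starts Sat (30d); Dec starts Mon (31d) ✓.
Five-Wednesday months: January, April, July, October, December → 5.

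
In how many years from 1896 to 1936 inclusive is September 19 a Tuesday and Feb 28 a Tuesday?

5

Check each year's weekday for September 19 and Feb 28:
  1896: Sat/Fri  1897: Sun/Sun  1898: Mon/Mon  1899: Tue/Tue ✓  1900: Wed/Wed  1901: Thu/Thu  1902: Fri/Fri  1903: Sat/Sat  1904: Mon/Sun  1905: Tue/Tue ✓  1906: Wed/Wed  1907: Thu/Thu  1908: Sat/Fri  1909: Sun/Sun  …(13 more)…  1923: Wed/Wed  1924: Fri/Thu  1925: Sat/Sat  1926: Sun/Sun  1927: Mon/Mon  1928: Wed/Tue  1929: Thu/Thu  1930: Fri/Fri  1931: Sat/Sat  1932: Mon/Sun  1933: Tue/Tue ✓  1934: Wed/Wed  1935: Thu/Thu  1936: Sat/Fri
Both conditions hold in: 1899, 1905, 1911, 1922, 1933 — 5.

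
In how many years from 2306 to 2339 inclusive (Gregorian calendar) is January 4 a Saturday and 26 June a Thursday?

Check each year's weekday for January 4 and 26 June:
  2306: Thu/Tue  2307: Fri/Wed  2308: Sat/Fri  2309: Mon/Sat  2310: Tue/Sun  2311: Wed/Mon  2312: Thu/Wed  2313: Sat/Thu ✓  2314: Sun/Fri  2315: Mon/Sat  2316: Tue/Mon  2317: Thu/Tue  2318: Fri/Wed  2319: Sat/Thu ✓  …(6 more)…  2326: Mon/Sat  2327: Tue/Sun  2328: Wed/Tue  2329: Fri/Wed  2330: Sat/Thu ✓  2331: Sun/Fri  2332: Mon/Sun  2333: Wed/Mon  2334: Thu/Tue  2335: Fri/Wed  2336: Sat/Fri  2337: Mon/Sat  2338: Tue/Sun  2339: Wed/Mon
Both conditions hold in: 2313, 2319, 2330 — 3.

3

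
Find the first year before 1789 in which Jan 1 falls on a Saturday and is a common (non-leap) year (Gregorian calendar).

1785

Jan 1 advances by 2 weekdays after a leap year and by 1 after a common year.
1789: Jan 1 is Thursday.
1788: Tuesday (leap)
1787: Monday
1786: Sunday
1785: Saturday
1785 begins on a Saturday and is a common year.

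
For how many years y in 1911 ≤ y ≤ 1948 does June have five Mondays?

June has 30 days; it has five Mondays when Monday falls among the first (month-length − 28) days — i.e. when June 1 is one of Monday/Sunday.
June 1 by year: 1911:Thu 1912:Sat 1913:Sun✓ 1914:Mon✓ 1915:Tue 1916:Thu 1917:Fri 1918:Sat 1919:Sun✓ 1920:Tue 1921:Wed 1922:Thu 1923:Fri 1924:Sun✓ 1925:Mon✓ …(8 more)… 1934:Fri 1935:Sat 1936:Mon✓ 1937:Tue 1938:Wed 1939:Thu 1940:Sat 1941:Sun✓ 1942:Mon✓ 1943:Tue 1944:Thu 1945:Fri 1946:Sat 1947:Sun✓ 1948:Tue
Years with five Mondays: 1913, 1914, 1919, 1924, 1925, 1930, 1931, 1936, 1941, 1942, 1947 → 11.

11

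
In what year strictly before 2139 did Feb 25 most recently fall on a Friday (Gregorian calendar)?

2135

From one year to the next, a fixed date's weekday advances by 1, or by 2 when a Feb 29 lies between the two dates.
2139: February 25 is Wednesday.
2138: Tuesday (−1)
2137: Monday (−1)
2136: Saturday (−2)
2135: Friday (−1)
Feb 25 falls on a Friday in 2135.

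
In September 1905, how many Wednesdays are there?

September 1905 has 30 days and begins on Friday.
The first Wednesday is September 6.
Wednesdays fall on 6, 13, 20, 27 — that's 4.

4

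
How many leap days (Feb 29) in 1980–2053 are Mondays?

3

Leap years in 1980–2053: 19 of them.
Feb 29 weekday advances by 5 (mod 7) from one leap year to the next four years later (or differs when a century non-leap intervenes).
Leap-day weekdays: 1980:Fri 1984:Wed 1988:Mon✓ 1992:Sat 1996:Thu 2000:Tue 2004:Sun 2008:Fri 2012:Wed 2016:Mon✓ 2020:Sat 2024:Thu 2028:Tue 2032:Sun 2036:Fri 2040:Wed 2044:Mon✓ 2048:Sat 2052:Thu
Monday: 1988, 2016, 2044 → 3.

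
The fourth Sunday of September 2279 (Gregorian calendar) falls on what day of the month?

28

September 1, 2279 is a Monday, so the first Sunday is the 7th.
The fourth Sunday is 7 + 21 = 28.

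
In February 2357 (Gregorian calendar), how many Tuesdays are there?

February 2357 has 28 days and begins on Friday.
The first Tuesday is February 5.
Tuesdays fall on 5, 12, 19, 26 — that's 4.

4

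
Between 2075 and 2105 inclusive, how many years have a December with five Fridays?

13

December has 31 days; it has five Fridays when Friday falls among the first (month-length − 28) days — i.e. when December 1 is one of Friday/Thursday/Wednesday.
December 1 by year: 2075:Sun 2076:Tue 2077:Wed✓ 2078:Thu✓ 2079:Fri✓ 2080:Sun 2081:Mon 2082:Tue 2083:Wed✓ 2084:Fri✓ 2085:Sat 2086:Sun 2087:Mon 2088:Wed✓ 2089:Thu✓ 2090:Fri✓ 2091:Sat 2092:Mon 2093:Tue 2094:Wed✓ 2095:Thu✓ 2096:Sat 2097:Sun 2098:Mon 2099:Tue 2100:Wed✓ 2101:Thu✓ 2102:Fri✓ 2103:Sat 2104:Mon 2105:Tue
Years with five Fridays: 2077, 2078, 2079, 2083, 2084, 2088, 2089, 2090, 2094, 2095, 2100, 2101, 2102 → 13.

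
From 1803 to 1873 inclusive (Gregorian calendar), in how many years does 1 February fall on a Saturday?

Track 1 February's weekday year by year (advancing +1, or +2 across a Feb 29):
  1803: Tue  1804: Wed (+1)  1805: Fri (+2)  1806: Sat (+1) ✓  1807: Sun (+1)
  1808: Mon (+1)  1809: Wed (+2)  1810: Thu (+1)  1811: Fri (+1)  1812: Sat (+1) ✓
  1813: Mon (+2)  1814: Tue (+1)  1815: Wed (+1)  1816: Thu (+1)  … (43 more years) …
  1860: Wed (+1)  1861: Fri (+2)  1862: Sat (+1) ✓  1863: Sun (+1)  1864: Mon (+1)
  1865: Wed (+2)  1866: Thu (+1)  1867: Fri (+1)  1868: Sat (+1) ✓  1869: Mon (+2)
  1870: Tue (+1)  1871: Wed (+1)  1872: Thu (+1)  1873: Sat (+2) ✓
Saturday years: 1806, 1812, 1817, 1823, 1834, 1840, 1845, 1851, 1862, 1868, 1873 — 11 in total.

11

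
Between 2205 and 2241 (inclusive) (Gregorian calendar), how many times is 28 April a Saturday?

Track 28 April's weekday year by year (advancing +1, or +2 across a Feb 29):
  2205: Sun  2206: Mon (+1)  2207: Tue (+1)  2208: Thu (+2)  2209: Fri (+1)
  2210: Sat (+1) ✓  2211: Sun (+1)  2212: Tue (+2)  2213: Wed (+1)  2214: Thu (+1)
  2215: Fri (+1)  2216: Sun (+2)  2217: Mon (+1)  2218: Tue (+1)  … (9 more years) …
  2228: Mon (+2)  2229: Tue (+1)  2230: Wed (+1)  2231: Thu (+1)  2232: Sat (+2) ✓
  2233: Sun (+1)  2234: Mon (+1)  2235: Tue (+1)  2236: Thu (+2)  2237: Fri (+1)
  2238: Sat (+1) ✓  2239: Sun (+1)  2240: Tue (+2)  2241: Wed (+1)
Saturday years: 2210, 2221, 2227, 2232, 2238 — 5 in total.

5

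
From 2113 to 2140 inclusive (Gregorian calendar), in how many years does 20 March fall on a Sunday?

4

Track 20 March's weekday year by year (advancing +1, or +2 across a Feb 29):
  2113: Mon  2114: Tue (+1)  2115: Wed (+1)  2116: Fri (+2)  2117: Sat (+1)
  2118: Sun (+1) ✓  2119: Mon (+1)  2120: Wed (+2)  2121: Thu (+1)  2122: Fri (+1)
  2123: Sat (+1)  2124: Mon (+2)  2125: Tue (+1)  2126: Wed (+1)  2127: Thu (+1)
  2128: Sat (+2)  2129: Sun (+1) ✓  2130: Mon (+1)  2131: Tue (+1)  2132: Thu (+2)
  2133: Fri (+1)  2134: Sat (+1)  2135: Sun (+1) ✓  2136: Tue (+2)  2137: Wed (+1)
  2138: Thu (+1)  2139: Fri (+1)  2140: Sun (+2) ✓
Sunday years: 2118, 2129, 2135, 2140 — 4 in total.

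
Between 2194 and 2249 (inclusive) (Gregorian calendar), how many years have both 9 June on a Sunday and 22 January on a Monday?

2

Check each year's weekday for 9 June and 22 January:
  2194: Mon/Wed  2195: Tue/Thu  2196: Thu/Fri  2197: Fri/Sun  2198: Sat/Mon  2199: Sun/Tue  2200: Mon/Wed  2201: Tue/Thu  2202: Wed/Fri  2203: Thu/Sat  2204: Sat/Sun  2205: Sun/Tue  2206: Mon/Wed  2207: Tue/Thu  …(28 more)…  2236: Thu/Fri  2237: Fri/Sun  2238: Sat/Mon  2239: Sun/Tue  2240: Tue/Wed  2241: Wed/Fri  2242: Thu/Sat  2243: Fri/Sun  2244: Sun/Mon ✓  2245: Mon/Wed  2246: Tue/Thu  2247: Wed/Fri  2248: Fri/Sat  2249: Sat/Mon
Both conditions hold in: 2216, 2244 — 2.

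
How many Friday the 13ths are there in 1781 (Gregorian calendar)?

2

Check the 13th of each month of 1781: Jan 13: Sat, Feb 13: Tue, Mar 13: Tue, Apr 13: Fri, May 13: Sun, Jun 13: Wed, Jul 13: Fri, Aug 13: Mon, Sep 13: Thu, Oct 13: Sat, Nov 13: Tue, Dec 13: Thu.
Friday occurs in April, July — 2 months.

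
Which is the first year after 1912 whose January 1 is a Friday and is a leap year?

Jan 1 advances by 2 weekdays after a leap year and by 1 after a common year.
1912: Jan 1 is Monday (leap).
1913: Wednesday
1914: Thursday
1915: Friday
1916: Saturday (leap)
1917: Monday
1918: Tuesday
1919: Wednesday
1920: Thursday (leap)
1921: Saturday
1922: Sunday
1923: Monday
1924: Tuesday (leap)
1925: Thursday
1926: Friday
1927: Saturday
1928: Sunday (leap)
1929: Tuesday
1930: Wednesday
1931: Thursday
1932: Friday (leap)
1932 begins on a Friday and is a leap year.

1932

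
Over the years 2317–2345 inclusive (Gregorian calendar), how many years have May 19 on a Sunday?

4

Track May 19's weekday year by year (advancing +1, or +2 across a Feb 29):
  2317: Sat  2318: Sun (+1) ✓  2319: Mon (+1)  2320: Wed (+2)  2321: Thu (+1)
  2322: Fri (+1)  2323: Sat (+1)  2324: Mon (+2)  2325: Tue (+1)  2326: Wed (+1)
  2327: Thu (+1)  2328: Sat (+2)  2329: Sun (+1) ✓  2330: Mon (+1)  2331: Tue (+1)
  2332: Thu (+2)  2333: Fri (+1)  2334: Sat (+1)  2335: Sun (+1) ✓  2336: Tue (+2)
  2337: Wed (+1)  2338: Thu (+1)  2339: Fri (+1)  2340: Sun (+2) ✓  2341: Mon (+1)
  2342: Tue (+1)  2343: Wed (+1)  2344: Fri (+2)  2345: Sat (+1)
Sunday years: 2318, 2329, 2335, 2340 — 4 in total.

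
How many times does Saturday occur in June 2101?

4

June 2101 has 30 days and begins on Wednesday.
The first Saturday is June 4.
Saturdays fall on 4, 11, 18, 25 — that's 4.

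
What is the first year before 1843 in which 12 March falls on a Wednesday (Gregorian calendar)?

1834

From one year to the next, a fixed date's weekday advances by 1, or by 2 when a Feb 29 lies between the two dates.
1843: March 12 is Sunday.
1842: Saturday (−1)
1841: Friday (−1)
1840: Thursday (−1)
1839: Tuesday (−2)
1838: Monday (−1)
1837: Sunday (−1)
1836: Saturday (−1)
1835: Thursday (−2)
1834: Wednesday (−1)
12 March falls on a Wednesday in 1834.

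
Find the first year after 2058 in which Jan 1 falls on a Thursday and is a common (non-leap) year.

2065

Jan 1 advances by 2 weekdays after a leap year and by 1 after a common year.
2058: Jan 1 is Tuesday.
2059: Wednesday
2060: Thursday (leap)
2061: Saturday
2062: Sunday
2063: Monday
2064: Tuesday (leap)
2065: Thursday
2065 begins on a Thursday and is a common year.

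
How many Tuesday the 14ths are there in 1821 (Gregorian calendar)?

Check the 14th of each month of 1821: Jan 14: Sun, Feb 14: Wed, Mar 14: Wed, Apr 14: Sat, May 14: Mon, Jun 14: Thu, Jul 14: Sat, Aug 14: Tue, Sep 14: Fri, Oct 14: Sun, Nov 14: Wed, Dec 14: Fri.
Tuesday occurs in August — 1 month.

1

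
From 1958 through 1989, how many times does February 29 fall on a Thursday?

1

Leap years in 1958–1989: 8 of them.
Feb 29 weekday advances by 5 (mod 7) from one leap year to the next four years later (or differs when a century non-leap intervenes).
Leap-day weekdays: 1960:Mon 1964:Sat 1968:Thu✓ 1972:Tue 1976:Sun 1980:Fri 1984:Wed 1988:Mon
Thursday: 1968 → 1.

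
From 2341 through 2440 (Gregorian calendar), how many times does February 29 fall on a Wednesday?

4

Leap years in 2341–2440: 25 of them.
Feb 29 weekday advances by 5 (mod 7) from one leap year to the next four years later (or differs when a century non-leap intervenes).
Leap-day weekdays: 2344:Tue 2348:Sun 2352:Fri 2356:Wed✓ 2360:Mon 2364:Sat 2368:Thu 2372:Tue 2376:Sun 2380:Fri 2384:Wed✓ 2388:Mon 2392:Sat 2396:Thu 2400:Tue 2404:Sun 2408:Fri 2412:Wed✓ 2416:Mon 2420:Sat 2424:Thu 2428:Tue 2432:Sun 2436:Fri 2440:Wed✓
Wednesday: 2356, 2384, 2412, 2440 → 4.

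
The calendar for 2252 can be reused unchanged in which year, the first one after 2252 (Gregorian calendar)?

Two years share a calendar iff Jan 1 falls on the same weekday and both are leap or both are common. 2252: Jan 1 is Thursday, leap year.
2253: Jan 1 Saturday, common
2254: Jan 1 Sunday, common
2255: Jan 1 Monday, common
2256: Jan 1 Tuesday, leap
2257: Jan 1 Thursday, common
2258: Jan 1 Friday, common
2259: Jan 1 Saturday, common
2260: Jan 1 Sunday, leap
2261: Jan 1 Tuesday, common
2262: Jan 1 Wednesday, common
2263: Jan 1 Thursday, common
2264: Jan 1 Friday, leap
2265: Jan 1 Sunday, common
2266: Jan 1 Monday, common
2267: Jan 1 Tuesday, common
2268: Jan 1 Wednesday, leap
2269: Jan 1 Friday, common
2270: Jan 1 Saturday, common
2271: Jan 1 Sunday, common
2272: Jan 1 Monday, leap
2273: Jan 1 Wednesday, common
2274: Jan 1 Thursday, common
2275: Jan 1 Friday, common
2276: Jan 1 Saturday, leap
2277: Jan 1 Monday, common
2278: Jan 1 Tuesday, common
2279: Jan 1 Wednesday, common
2280: Jan 1 Thursday, leap
2280 matches on both conditions.

2280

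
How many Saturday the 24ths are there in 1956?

Check the 24th of each month of 1956: Jan 24: Tue, Feb 24: Fri, Mar 24: Sat, Apr 24: Tue, May 24: Thu, Jun 24: Sun, Jul 24: Tue, Aug 24: Fri, Sep 24: Mon, Oct 24: Wed, Nov 24: Sat, Dec 24: Mon.
Saturday occurs in March, November — 2 months.

2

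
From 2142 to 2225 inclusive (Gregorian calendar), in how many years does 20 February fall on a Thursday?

Track 20 February's weekday year by year (advancing +1, or +2 across a Feb 29):
  2142: Tue  2143: Wed (+1)  2144: Thu (+1) ✓  2145: Sat (+2)  2146: Sun (+1)
  2147: Mon (+1)  2148: Tue (+1)  2149: Thu (+2) ✓  2150: Fri (+1)  2151: Sat (+1)
  2152: Sun (+1)  2153: Tue (+2)  2154: Wed (+1)  2155: Thu (+1) ✓  … (56 more years) …
  2212: Thu (+1) ✓  2213: Sat (+2)  2214: Sun (+1)  2215: Mon (+1)  2216: Tue (+1)
  2217: Thu (+2) ✓  2218: Fri (+1)  2219: Sat (+1)  2220: Sun (+1)  2221: Tue (+2)
  2222: Wed (+1)  2223: Thu (+1) ✓  2224: Fri (+1)  2225: Sun (+2)
Thursday years: 2144, 2149, 2155, 2166, 2172, 2177, 2183, 2194, 2200, 2206, 2212, 2217, 2223 — 13 in total.

13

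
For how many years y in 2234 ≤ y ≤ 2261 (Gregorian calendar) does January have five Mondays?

January has 31 days; it has five Mondays when Monday falls among the first (month-length − 28) days — i.e. when January 1 is one of Monday/Sunday/Saturday.
January 1 by year: 2234:Wed 2235:Thu 2236:Fri 2237:Sun✓ 2238:Mon✓ 2239:Tue 2240:Wed 2241:Fri 2242:Sat✓ 2243:Sun✓ 2244:Mon✓ 2245:Wed 2246:Thu 2247:Fri 2248:Sat✓ 2249:Mon✓ 2250:Tue 2251:Wed 2252:Thu 2253:Sat✓ 2254:Sun✓ 2255:Mon✓ 2256:Tue 2257:Thu 2258:Fri 2259:Sat✓ 2260:Sun✓ 2261:Tue
Years with five Mondays: 2237, 2238, 2242, 2243, 2244, 2248, 2249, 2253, 2254, 2255, 2259, 2260 → 12.

12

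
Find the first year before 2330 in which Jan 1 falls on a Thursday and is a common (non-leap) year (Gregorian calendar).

2325

Jan 1 advances by 2 weekdays after a leap year and by 1 after a common year.
2330: Jan 1 is Wednesday.
2329: Tuesday
2328: Sunday (leap)
2327: Saturday
2326: Friday
2325: Thursday
2325 begins on a Thursday and is a common year.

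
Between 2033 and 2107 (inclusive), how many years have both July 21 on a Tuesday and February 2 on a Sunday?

2

Check each year's weekday for July 21 and February 2:
  2033: Thu/Wed  2034: Fri/Thu  2035: Sat/Fri  2036: Mon/Sat  2037: Tue/Mon  2038: Wed/Tue  2039: Thu/Wed  2040: Sat/Thu  2041: Sun/Sat  2042: Mon/Sun  2043: Tue/Mon  2044: Thu/Tue  2045: Fri/Thu  2046: Sat/Fri  …(47 more)…  2094: Wed/Tue  2095: Thu/Wed  2096: Sat/Thu  2097: Sun/Sat  2098: Mon/Sun  2099: Tue/Mon  2100: Wed/Tue  2101: Thu/Wed  2102: Fri/Thu  2103: Sat/Fri  2104: Mon/Sat  2105: Tue/Mon  2106: Wed/Tue  2107: Thu/Wed
Both conditions hold in: 2048, 2076 — 2.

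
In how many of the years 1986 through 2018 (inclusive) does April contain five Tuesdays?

9

April has 30 days; it has five Tuesdays when Tuesday falls among the first (month-length − 28) days — i.e. when April 1 is one of Tuesday/Monday.
April 1 by year: 1986:Tue✓ 1987:Wed 1988:Fri 1989:Sat 1990:Sun 1991:Mon✓ 1992:Wed 1993:Thu 1994:Fri 1995:Sat 1996:Mon✓ 1997:Tue✓ 1998:Wed 1999:Thu 2000:Sat …(3 more)… 2004:Thu 2005:Fri 2006:Sat 2007:Sun 2008:Tue✓ 2009:Wed 2010:Thu 2011:Fri 2012:Sun 2013:Mon✓ 2014:Tue✓ 2015:Wed 2016:Fri 2017:Sat 2018:Sun
Years with five Tuesdays: 1986, 1991, 1996, 1997, 2002, 2003, 2008, 2013, 2014 → 9.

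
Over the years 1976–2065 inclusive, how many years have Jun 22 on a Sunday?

Track Jun 22's weekday year by year (advancing +1, or +2 across a Feb 29):
  1976: Tue  1977: Wed (+1)  1978: Thu (+1)  1979: Fri (+1)  1980: Sun (+2) ✓
  1981: Mon (+1)  1982: Tue (+1)  1983: Wed (+1)  1984: Fri (+2)  1985: Sat (+1)
  1986: Sun (+1) ✓  1987: Mon (+1)  1988: Wed (+2)  1989: Thu (+1)  … (62 more years) …
  2052: Sat (+2)  2053: Sun (+1) ✓  2054: Mon (+1)  2055: Tue (+1)  2056: Thu (+2)
  2057: Fri (+1)  2058: Sat (+1)  2059: Sun (+1) ✓  2060: Tue (+2)  2061: Wed (+1)
  2062: Thu (+1)  2063: Fri (+1)  2064: Sun (+2) ✓  2065: Mon (+1)
Sunday years: 1980, 1986, 1997, 2003, 2008, 2014, 2025, 2031, 2036, 2042, 2053, 2059, 2064 — 13 in total.

13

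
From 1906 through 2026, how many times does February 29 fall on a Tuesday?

4

Leap years in 1906–2026: 30 of them.
Feb 29 weekday advances by 5 (mod 7) from one leap year to the next four years later (or differs when a century non-leap intervenes).
Leap-day weekdays: 1908:Sat 1912:Thu 1916:Tue✓ 1920:Sun 1924:Fri 1928:Wed 1932:Mon 1936:Sat 1940:Thu 1944:Tue✓ 1948:Sun 1952:Fri 1956:Wed …(4 more)… 1976:Sun 1980:Fri 1984:Wed 1988:Mon 1992:Sat 1996:Thu 2000:Tue✓ 2004:Sun 2008:Fri 2012:Wed 2016:Mon 2020:Sat 2024:Thu
Tuesday: 1916, 1944, 1972, 2000 → 4.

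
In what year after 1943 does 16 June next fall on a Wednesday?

1948

From one year to the next, a fixed date's weekday advances by 1, or by 2 when a Feb 29 lies between the two dates.
1943: June 16 is Wednesday.
1944: Friday (+2)
1945: Saturday (+1)
1946: Sunday (+1)
1947: Monday (+1)
1948: Wednesday (+2)
16 June falls on a Wednesday in 1948.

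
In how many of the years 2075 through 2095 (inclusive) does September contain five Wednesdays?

September has 30 days; it has five Wednesdays when Wednesday falls among the first (month-length − 28) days — i.e. when September 1 is one of Wednesday/Tuesday.
September 1 by year: 2075:Sun 2076:Tue✓ 2077:Wed✓ 2078:Thu 2079:Fri 2080:Sun 2081:Mon 2082:Tue✓ 2083:Wed✓ 2084:Fri 2085:Sat 2086:Sun 2087:Mon 2088:Wed✓ 2089:Thu 2090:Fri 2091:Sat 2092:Mon 2093:Tue✓ 2094:Wed✓ 2095:Thu
Years with five Wednesdays: 2076, 2077, 2082, 2083, 2088, 2093, 2094 → 7.

7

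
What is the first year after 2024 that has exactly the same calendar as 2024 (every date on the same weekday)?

2052

Two years share a calendar iff Jan 1 falls on the same weekday and both are leap or both are common. 2024: Jan 1 is Monday, leap year.
2025: Jan 1 Wednesday, common
2026: Jan 1 Thursday, common
2027: Jan 1 Friday, common
2028: Jan 1 Saturday, leap
2029: Jan 1 Monday, common
2030: Jan 1 Tuesday, common
2031: Jan 1 Wednesday, common
2032: Jan 1 Thursday, leap
2033: Jan 1 Saturday, common
2034: Jan 1 Sunday, common
2035: Jan 1 Monday, common
2036: Jan 1 Tuesday, leap
2037: Jan 1 Thursday, common
2038: Jan 1 Friday, common
2039: Jan 1 Saturday, common
2040: Jan 1 Sunday, leap
2041: Jan 1 Tuesday, common
2042: Jan 1 Wednesday, common
2043: Jan 1 Thursday, common
2044: Jan 1 Friday, leap
2045: Jan 1 Sunday, common
2046: Jan 1 Monday, common
2047: Jan 1 Tuesday, common
2048: Jan 1 Wednesday, leap
2049: Jan 1 Friday, common
2050: Jan 1 Saturday, common
2051: Jan 1 Sunday, common
2052: Jan 1 Monday, leap
2052 matches on both conditions.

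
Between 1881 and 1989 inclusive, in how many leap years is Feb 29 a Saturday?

4

Leap years in 1881–1989: 26 of them.
Feb 29 weekday advances by 5 (mod 7) from one leap year to the next four years later (or differs when a century non-leap intervenes).
Leap-day weekdays: 1884:Fri 1888:Wed 1892:Mon 1896:Sat✓ 1904:Mon 1908:Sat✓ 1912:Thu 1916:Tue 1920:Sun 1924:Fri 1928:Wed 1932:Mon 1936:Sat✓ 1940:Thu 1944:Tue 1948:Sun 1952:Fri 1956:Wed 1960:Mon 1964:Sat✓ 1968:Thu 1972:Tue 1976:Sun 1980:Fri 1984:Wed 1988:Mon
Saturday: 1896, 1908, 1936, 1964 → 4.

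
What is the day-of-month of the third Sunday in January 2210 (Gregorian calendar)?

21

January 1, 2210 is a Monday, so the first Sunday is the 7th.
The third Sunday is 7 + 14 = 21.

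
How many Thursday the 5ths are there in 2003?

1

Check the 5th of each month of 2003: Jan 5: Sun, Feb 5: Wed, Mar 5: Wed, Apr 5: Sat, May 5: Mon, Jun 5: Thu, Jul 5: Sat, Aug 5: Tue, Sep 5: Fri, Oct 5: Sun, Nov 5: Wed, Dec 5: Fri.
Thursday occurs in June — 1 month.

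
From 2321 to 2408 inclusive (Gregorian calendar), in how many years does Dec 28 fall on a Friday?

Track Dec 28's weekday year by year (advancing +1, or +2 across a Feb 29):
  2321: Wed  2322: Thu (+1)  2323: Fri (+1) ✓  2324: Sun (+2)  2325: Mon (+1)
  2326: Tue (+1)  2327: Wed (+1)  2328: Fri (+2) ✓  2329: Sat (+1)  2330: Sun (+1)
  2331: Mon (+1)  2332: Wed (+2)  2333: Thu (+1)  2334: Fri (+1) ✓  … (60 more years) …
  2395: Thu (+1)  2396: Sat (+2)  2397: Sun (+1)  2398: Mon (+1)  2399: Tue (+1)
  2400: Thu (+2)  2401: Fri (+1) ✓  2402: Sat (+1)  2403: Sun (+1)  2404: Tue (+2)
  2405: Wed (+1)  2406: Thu (+1)  2407: Fri (+1) ✓  2408: Sun (+2)
Friday years: 2323, 2328, 2334, 2345, 2351, 2356, 2362, 2373, 2379, 2384, 2390, 2401, 2407 — 13 in total.

13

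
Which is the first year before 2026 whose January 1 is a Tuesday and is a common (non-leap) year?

2019

Jan 1 advances by 2 weekdays after a leap year and by 1 after a common year.
2026: Jan 1 is Thursday.
2025: Wednesday
2024: Monday (leap)
2023: Sunday
2022: Saturday
2021: Friday
2020: Wednesday (leap)
2019: Tuesday
2019 begins on a Tuesday and is a common year.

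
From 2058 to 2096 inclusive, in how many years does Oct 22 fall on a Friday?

Track Oct 22's weekday year by year (advancing +1, or +2 across a Feb 29):
  2058: Tue  2059: Wed (+1)  2060: Fri (+2) ✓  2061: Sat (+1)  2062: Sun (+1)
  2063: Mon (+1)  2064: Wed (+2)  2065: Thu (+1)  2066: Fri (+1) ✓  2067: Sat (+1)
  2068: Mon (+2)  2069: Tue (+1)  2070: Wed (+1)  2071: Thu (+1)  … (11 more years) …
  2083: Fri (+1) ✓  2084: Sun (+2)  2085: Mon (+1)  2086: Tue (+1)  2087: Wed (+1)
  2088: Fri (+2) ✓  2089: Sat (+1)  2090: Sun (+1)  2091: Mon (+1)  2092: Wed (+2)
  2093: Thu (+1)  2094: Fri (+1) ✓  2095: Sat (+1)  2096: Mon (+2)
Friday years: 2060, 2066, 2077, 2083, 2088, 2094 — 6 in total.

6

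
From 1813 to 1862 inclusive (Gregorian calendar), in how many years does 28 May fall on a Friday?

Track 28 May's weekday year by year (advancing +1, or +2 across a Feb 29):
  1813: Fri ✓  1814: Sat (+1)  1815: Sun (+1)  1816: Tue (+2)  1817: Wed (+1)
  1818: Thu (+1)  1819: Fri (+1) ✓  1820: Sun (+2)  1821: Mon (+1)  1822: Tue (+1)
  1823: Wed (+1)  1824: Fri (+2) ✓  1825: Sat (+1)  1826: Sun (+1)  … (22 more years) …
  1849: Mon (+1)  1850: Tue (+1)  1851: Wed (+1)  1852: Fri (+2) ✓  1853: Sat (+1)
  1854: Sun (+1)  1855: Mon (+1)  1856: Wed (+2)  1857: Thu (+1)  1858: Fri (+1) ✓
  1859: Sat (+1)  1860: Mon (+2)  1861: Tue (+1)  1862: Wed (+1)
Friday years: 1813, 1819, 1824, 1830, 1841, 1847, 1852, 1858 — 8 in total.

8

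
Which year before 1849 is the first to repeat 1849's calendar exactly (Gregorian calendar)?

1838

Two years share a calendar iff Jan 1 falls on the same weekday and both are leap or both are common. 1849: Jan 1 is Monday, common year.
1848: Jan 1 Saturday, leap
1847: Jan 1 Friday, common
1846: Jan 1 Thursday, common
1845: Jan 1 Wednesday, common
1844: Jan 1 Monday, leap
1843: Jan 1 Sunday, common
1842: Jan 1 Saturday, common
1841: Jan 1 Friday, common
1840: Jan 1 Wednesday, leap
1839: Jan 1 Tuesday, common
1838: Jan 1 Monday, common
1838 matches on both conditions.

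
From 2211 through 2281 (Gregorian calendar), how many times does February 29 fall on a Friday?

2

Leap years in 2211–2281: 18 of them.
Feb 29 weekday advances by 5 (mod 7) from one leap year to the next four years later (or differs when a century non-leap intervenes).
Leap-day weekdays: 2212:Sat 2216:Thu 2220:Tue 2224:Sun 2228:Fri✓ 2232:Wed 2236:Mon 2240:Sat 2244:Thu 2248:Tue 2252:Sun 2256:Fri✓ 2260:Wed 2264:Mon 2268:Sat 2272:Thu 2276:Tue 2280:Sun
Friday: 2228, 2256 → 2.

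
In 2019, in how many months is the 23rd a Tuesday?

Check the 23rd of each month of 2019: Jan 23: Wed, Feb 23: Sat, Mar 23: Sat, Apr 23: Tue, May 23: Thu, Jun 23: Sun, Jul 23: Tue, Aug 23: Fri, Sep 23: Mon, Oct 23: Wed, Nov 23: Sat, Dec 23: Mon.
Tuesday occurs in April, July — 2 months.

2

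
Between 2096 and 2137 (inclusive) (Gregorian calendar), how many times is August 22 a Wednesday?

7

Track August 22's weekday year by year (advancing +1, or +2 across a Feb 29):
  2096: Wed ✓  2097: Thu (+1)  2098: Fri (+1)  2099: Sat (+1)  2100: Sun (+1)
  2101: Mon (+1)  2102: Tue (+1)  2103: Wed (+1) ✓  2104: Fri (+2)  2105: Sat (+1)
  2106: Sun (+1)  2107: Mon (+1)  2108: Wed (+2) ✓  2109: Thu (+1)  … (14 more years) …
  2124: Tue (+2)  2125: Wed (+1) ✓  2126: Thu (+1)  2127: Fri (+1)  2128: Sun (+2)
  2129: Mon (+1)  2130: Tue (+1)  2131: Wed (+1) ✓  2132: Fri (+2)  2133: Sat (+1)
  2134: Sun (+1)  2135: Mon (+1)  2136: Wed (+2) ✓  2137: Thu (+1)
Wednesday years: 2096, 2103, 2108, 2114, 2125, 2131, 2136 — 7 in total.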